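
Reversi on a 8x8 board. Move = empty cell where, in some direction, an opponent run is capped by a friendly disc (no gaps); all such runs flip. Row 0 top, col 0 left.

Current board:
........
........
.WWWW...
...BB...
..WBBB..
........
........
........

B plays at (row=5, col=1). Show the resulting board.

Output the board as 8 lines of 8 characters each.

Answer: ........
........
.WWWW...
...BB...
..BBBB..
.B......
........
........

Derivation:
Place B at (5,1); scan 8 dirs for brackets.
Dir NW: first cell '.' (not opp) -> no flip
Dir N: first cell '.' (not opp) -> no flip
Dir NE: opp run (4,2) capped by B -> flip
Dir W: first cell '.' (not opp) -> no flip
Dir E: first cell '.' (not opp) -> no flip
Dir SW: first cell '.' (not opp) -> no flip
Dir S: first cell '.' (not opp) -> no flip
Dir SE: first cell '.' (not opp) -> no flip
All flips: (4,2)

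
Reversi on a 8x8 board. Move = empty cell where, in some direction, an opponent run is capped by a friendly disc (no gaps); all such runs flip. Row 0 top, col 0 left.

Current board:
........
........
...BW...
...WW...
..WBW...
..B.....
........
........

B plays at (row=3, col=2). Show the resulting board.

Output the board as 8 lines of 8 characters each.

Place B at (3,2); scan 8 dirs for brackets.
Dir NW: first cell '.' (not opp) -> no flip
Dir N: first cell '.' (not opp) -> no flip
Dir NE: first cell 'B' (not opp) -> no flip
Dir W: first cell '.' (not opp) -> no flip
Dir E: opp run (3,3) (3,4), next='.' -> no flip
Dir SW: first cell '.' (not opp) -> no flip
Dir S: opp run (4,2) capped by B -> flip
Dir SE: first cell 'B' (not opp) -> no flip
All flips: (4,2)

Answer: ........
........
...BW...
..BWW...
..BBW...
..B.....
........
........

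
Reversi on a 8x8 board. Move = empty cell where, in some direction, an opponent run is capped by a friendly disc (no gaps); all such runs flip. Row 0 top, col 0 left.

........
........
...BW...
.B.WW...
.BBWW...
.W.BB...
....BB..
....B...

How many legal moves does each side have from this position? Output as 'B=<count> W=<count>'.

Answer: B=8 W=8

Derivation:
-- B to move --
(1,3): no bracket -> illegal
(1,4): flips 3 -> legal
(1,5): flips 2 -> legal
(2,2): no bracket -> illegal
(2,5): flips 1 -> legal
(3,2): flips 1 -> legal
(3,5): flips 1 -> legal
(4,0): no bracket -> illegal
(4,5): flips 3 -> legal
(5,0): no bracket -> illegal
(5,2): no bracket -> illegal
(5,5): no bracket -> illegal
(6,0): flips 1 -> legal
(6,1): flips 1 -> legal
(6,2): no bracket -> illegal
B mobility = 8
-- W to move --
(1,2): flips 1 -> legal
(1,3): flips 1 -> legal
(1,4): no bracket -> illegal
(2,0): no bracket -> illegal
(2,1): flips 2 -> legal
(2,2): flips 1 -> legal
(3,0): no bracket -> illegal
(3,2): no bracket -> illegal
(4,0): flips 2 -> legal
(4,5): no bracket -> illegal
(5,0): no bracket -> illegal
(5,2): no bracket -> illegal
(5,5): no bracket -> illegal
(5,6): no bracket -> illegal
(6,2): flips 1 -> legal
(6,3): flips 1 -> legal
(6,6): no bracket -> illegal
(7,3): no bracket -> illegal
(7,5): no bracket -> illegal
(7,6): flips 2 -> legal
W mobility = 8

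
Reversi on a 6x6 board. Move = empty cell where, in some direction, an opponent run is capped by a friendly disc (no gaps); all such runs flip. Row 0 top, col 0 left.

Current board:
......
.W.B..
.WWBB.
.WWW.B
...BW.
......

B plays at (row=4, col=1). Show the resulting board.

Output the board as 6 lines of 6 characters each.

Place B at (4,1); scan 8 dirs for brackets.
Dir NW: first cell '.' (not opp) -> no flip
Dir N: opp run (3,1) (2,1) (1,1), next='.' -> no flip
Dir NE: opp run (3,2) capped by B -> flip
Dir W: first cell '.' (not opp) -> no flip
Dir E: first cell '.' (not opp) -> no flip
Dir SW: first cell '.' (not opp) -> no flip
Dir S: first cell '.' (not opp) -> no flip
Dir SE: first cell '.' (not opp) -> no flip
All flips: (3,2)

Answer: ......
.W.B..
.WWBB.
.WBW.B
.B.BW.
......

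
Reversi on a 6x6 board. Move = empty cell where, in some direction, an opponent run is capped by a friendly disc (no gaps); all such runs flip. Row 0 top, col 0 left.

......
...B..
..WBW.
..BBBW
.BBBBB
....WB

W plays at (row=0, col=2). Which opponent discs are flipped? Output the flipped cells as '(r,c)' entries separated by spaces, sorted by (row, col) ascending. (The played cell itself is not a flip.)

Dir NW: edge -> no flip
Dir N: edge -> no flip
Dir NE: edge -> no flip
Dir W: first cell '.' (not opp) -> no flip
Dir E: first cell '.' (not opp) -> no flip
Dir SW: first cell '.' (not opp) -> no flip
Dir S: first cell '.' (not opp) -> no flip
Dir SE: opp run (1,3) capped by W -> flip

Answer: (1,3)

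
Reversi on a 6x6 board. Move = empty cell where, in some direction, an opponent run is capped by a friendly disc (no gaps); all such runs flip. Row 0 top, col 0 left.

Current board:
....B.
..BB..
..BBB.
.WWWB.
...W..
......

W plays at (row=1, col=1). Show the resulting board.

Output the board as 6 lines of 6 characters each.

Answer: ....B.
.WBB..
..WBB.
.WWWB.
...W..
......

Derivation:
Place W at (1,1); scan 8 dirs for brackets.
Dir NW: first cell '.' (not opp) -> no flip
Dir N: first cell '.' (not opp) -> no flip
Dir NE: first cell '.' (not opp) -> no flip
Dir W: first cell '.' (not opp) -> no flip
Dir E: opp run (1,2) (1,3), next='.' -> no flip
Dir SW: first cell '.' (not opp) -> no flip
Dir S: first cell '.' (not opp) -> no flip
Dir SE: opp run (2,2) capped by W -> flip
All flips: (2,2)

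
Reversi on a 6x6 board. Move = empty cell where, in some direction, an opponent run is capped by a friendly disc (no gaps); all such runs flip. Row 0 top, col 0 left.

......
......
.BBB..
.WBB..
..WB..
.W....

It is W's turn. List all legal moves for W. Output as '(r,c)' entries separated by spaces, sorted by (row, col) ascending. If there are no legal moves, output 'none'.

Answer: (1,1) (1,2) (1,3) (2,4) (3,4) (4,4)

Derivation:
(1,0): no bracket -> illegal
(1,1): flips 1 -> legal
(1,2): flips 2 -> legal
(1,3): flips 1 -> legal
(1,4): no bracket -> illegal
(2,0): no bracket -> illegal
(2,4): flips 1 -> legal
(3,0): no bracket -> illegal
(3,4): flips 2 -> legal
(4,1): no bracket -> illegal
(4,4): flips 1 -> legal
(5,2): no bracket -> illegal
(5,3): no bracket -> illegal
(5,4): no bracket -> illegal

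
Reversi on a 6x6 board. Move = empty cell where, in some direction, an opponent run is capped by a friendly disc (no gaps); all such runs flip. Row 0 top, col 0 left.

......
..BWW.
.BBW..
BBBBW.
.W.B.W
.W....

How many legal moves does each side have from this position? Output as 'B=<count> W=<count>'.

Answer: B=9 W=6

Derivation:
-- B to move --
(0,2): no bracket -> illegal
(0,3): flips 2 -> legal
(0,4): flips 1 -> legal
(0,5): flips 2 -> legal
(1,5): flips 2 -> legal
(2,4): flips 1 -> legal
(2,5): flips 1 -> legal
(3,5): flips 1 -> legal
(4,0): no bracket -> illegal
(4,2): no bracket -> illegal
(4,4): no bracket -> illegal
(5,0): flips 1 -> legal
(5,2): flips 1 -> legal
(5,4): no bracket -> illegal
(5,5): no bracket -> illegal
B mobility = 9
-- W to move --
(0,1): flips 1 -> legal
(0,2): no bracket -> illegal
(0,3): no bracket -> illegal
(1,0): no bracket -> illegal
(1,1): flips 3 -> legal
(2,0): flips 2 -> legal
(2,4): no bracket -> illegal
(4,0): flips 2 -> legal
(4,2): no bracket -> illegal
(4,4): no bracket -> illegal
(5,2): flips 1 -> legal
(5,3): flips 2 -> legal
(5,4): no bracket -> illegal
W mobility = 6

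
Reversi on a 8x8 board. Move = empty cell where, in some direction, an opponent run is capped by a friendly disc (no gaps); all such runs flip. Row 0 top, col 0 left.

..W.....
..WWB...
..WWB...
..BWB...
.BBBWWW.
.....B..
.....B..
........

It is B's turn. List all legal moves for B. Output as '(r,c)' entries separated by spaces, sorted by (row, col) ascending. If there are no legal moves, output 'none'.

(0,1): flips 2 -> legal
(0,3): flips 3 -> legal
(0,4): no bracket -> illegal
(1,1): flips 5 -> legal
(2,1): flips 2 -> legal
(3,1): no bracket -> illegal
(3,5): flips 1 -> legal
(3,6): no bracket -> illegal
(3,7): flips 1 -> legal
(4,7): flips 3 -> legal
(5,3): no bracket -> illegal
(5,4): flips 1 -> legal
(5,6): flips 1 -> legal
(5,7): no bracket -> illegal

Answer: (0,1) (0,3) (1,1) (2,1) (3,5) (3,7) (4,7) (5,4) (5,6)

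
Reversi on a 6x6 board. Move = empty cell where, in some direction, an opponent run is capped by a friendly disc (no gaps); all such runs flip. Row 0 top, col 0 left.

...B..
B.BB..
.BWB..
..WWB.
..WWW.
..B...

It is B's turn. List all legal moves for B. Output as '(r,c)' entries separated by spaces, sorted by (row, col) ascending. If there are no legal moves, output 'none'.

(1,1): no bracket -> illegal
(2,4): no bracket -> illegal
(3,1): flips 3 -> legal
(3,5): no bracket -> illegal
(4,1): flips 1 -> legal
(4,5): no bracket -> illegal
(5,1): no bracket -> illegal
(5,3): flips 2 -> legal
(5,4): flips 3 -> legal
(5,5): no bracket -> illegal

Answer: (3,1) (4,1) (5,3) (5,4)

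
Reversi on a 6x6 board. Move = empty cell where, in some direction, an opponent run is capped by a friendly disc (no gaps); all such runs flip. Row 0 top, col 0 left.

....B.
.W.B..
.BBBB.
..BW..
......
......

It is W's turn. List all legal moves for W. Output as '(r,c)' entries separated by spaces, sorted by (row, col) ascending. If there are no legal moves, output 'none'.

(0,2): no bracket -> illegal
(0,3): flips 2 -> legal
(0,5): no bracket -> illegal
(1,0): no bracket -> illegal
(1,2): no bracket -> illegal
(1,4): no bracket -> illegal
(1,5): flips 1 -> legal
(2,0): no bracket -> illegal
(2,5): no bracket -> illegal
(3,0): no bracket -> illegal
(3,1): flips 2 -> legal
(3,4): no bracket -> illegal
(3,5): no bracket -> illegal
(4,1): no bracket -> illegal
(4,2): no bracket -> illegal
(4,3): no bracket -> illegal

Answer: (0,3) (1,5) (3,1)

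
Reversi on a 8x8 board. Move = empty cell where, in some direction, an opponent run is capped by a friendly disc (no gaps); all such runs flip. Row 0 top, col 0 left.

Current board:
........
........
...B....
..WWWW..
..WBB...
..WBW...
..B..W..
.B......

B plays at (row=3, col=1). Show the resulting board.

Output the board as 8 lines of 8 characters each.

Answer: ........
........
...B....
.BWWWW..
..BBB...
..WBW...
..B..W..
.B......

Derivation:
Place B at (3,1); scan 8 dirs for brackets.
Dir NW: first cell '.' (not opp) -> no flip
Dir N: first cell '.' (not opp) -> no flip
Dir NE: first cell '.' (not opp) -> no flip
Dir W: first cell '.' (not opp) -> no flip
Dir E: opp run (3,2) (3,3) (3,4) (3,5), next='.' -> no flip
Dir SW: first cell '.' (not opp) -> no flip
Dir S: first cell '.' (not opp) -> no flip
Dir SE: opp run (4,2) capped by B -> flip
All flips: (4,2)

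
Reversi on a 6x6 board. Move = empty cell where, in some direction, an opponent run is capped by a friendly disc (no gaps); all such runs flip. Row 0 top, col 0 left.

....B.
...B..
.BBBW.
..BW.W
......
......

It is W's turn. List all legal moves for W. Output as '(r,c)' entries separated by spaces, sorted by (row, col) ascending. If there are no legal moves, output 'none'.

Answer: (0,2) (0,3) (1,1) (2,0) (3,1)

Derivation:
(0,2): flips 1 -> legal
(0,3): flips 2 -> legal
(0,5): no bracket -> illegal
(1,0): no bracket -> illegal
(1,1): flips 1 -> legal
(1,2): no bracket -> illegal
(1,4): no bracket -> illegal
(1,5): no bracket -> illegal
(2,0): flips 3 -> legal
(3,0): no bracket -> illegal
(3,1): flips 1 -> legal
(3,4): no bracket -> illegal
(4,1): no bracket -> illegal
(4,2): no bracket -> illegal
(4,3): no bracket -> illegal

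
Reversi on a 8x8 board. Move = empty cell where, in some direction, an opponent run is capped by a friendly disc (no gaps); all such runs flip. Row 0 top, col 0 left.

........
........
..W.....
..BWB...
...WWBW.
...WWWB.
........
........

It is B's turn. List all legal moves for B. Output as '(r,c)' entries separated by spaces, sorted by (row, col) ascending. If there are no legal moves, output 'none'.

Answer: (1,2) (3,6) (4,2) (4,7) (5,2) (6,3) (6,4) (6,5)

Derivation:
(1,1): no bracket -> illegal
(1,2): flips 1 -> legal
(1,3): no bracket -> illegal
(2,1): no bracket -> illegal
(2,3): no bracket -> illegal
(2,4): no bracket -> illegal
(3,1): no bracket -> illegal
(3,5): no bracket -> illegal
(3,6): flips 1 -> legal
(3,7): no bracket -> illegal
(4,2): flips 2 -> legal
(4,7): flips 1 -> legal
(5,2): flips 4 -> legal
(5,7): no bracket -> illegal
(6,2): no bracket -> illegal
(6,3): flips 1 -> legal
(6,4): flips 2 -> legal
(6,5): flips 3 -> legal
(6,6): no bracket -> illegal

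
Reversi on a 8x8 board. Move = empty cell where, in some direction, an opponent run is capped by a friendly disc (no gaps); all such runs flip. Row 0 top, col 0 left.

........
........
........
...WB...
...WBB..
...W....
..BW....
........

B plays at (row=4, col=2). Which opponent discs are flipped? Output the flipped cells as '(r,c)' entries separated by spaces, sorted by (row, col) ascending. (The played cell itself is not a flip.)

Dir NW: first cell '.' (not opp) -> no flip
Dir N: first cell '.' (not opp) -> no flip
Dir NE: opp run (3,3), next='.' -> no flip
Dir W: first cell '.' (not opp) -> no flip
Dir E: opp run (4,3) capped by B -> flip
Dir SW: first cell '.' (not opp) -> no flip
Dir S: first cell '.' (not opp) -> no flip
Dir SE: opp run (5,3), next='.' -> no flip

Answer: (4,3)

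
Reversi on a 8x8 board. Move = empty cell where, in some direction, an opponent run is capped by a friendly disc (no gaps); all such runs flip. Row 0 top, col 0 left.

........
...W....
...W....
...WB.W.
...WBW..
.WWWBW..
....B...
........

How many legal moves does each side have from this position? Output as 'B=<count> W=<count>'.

Answer: B=11 W=6

Derivation:
-- B to move --
(0,2): no bracket -> illegal
(0,3): no bracket -> illegal
(0,4): no bracket -> illegal
(1,2): flips 1 -> legal
(1,4): no bracket -> illegal
(2,2): flips 1 -> legal
(2,4): no bracket -> illegal
(2,5): no bracket -> illegal
(2,6): no bracket -> illegal
(2,7): flips 2 -> legal
(3,2): flips 2 -> legal
(3,5): no bracket -> illegal
(3,7): no bracket -> illegal
(4,0): no bracket -> illegal
(4,1): no bracket -> illegal
(4,2): flips 2 -> legal
(4,6): flips 2 -> legal
(4,7): no bracket -> illegal
(5,0): flips 3 -> legal
(5,6): flips 2 -> legal
(6,0): no bracket -> illegal
(6,1): flips 2 -> legal
(6,2): flips 1 -> legal
(6,3): no bracket -> illegal
(6,5): no bracket -> illegal
(6,6): flips 1 -> legal
B mobility = 11
-- W to move --
(2,4): no bracket -> illegal
(2,5): flips 1 -> legal
(3,5): flips 2 -> legal
(6,3): flips 1 -> legal
(6,5): flips 1 -> legal
(7,3): flips 1 -> legal
(7,4): no bracket -> illegal
(7,5): flips 1 -> legal
W mobility = 6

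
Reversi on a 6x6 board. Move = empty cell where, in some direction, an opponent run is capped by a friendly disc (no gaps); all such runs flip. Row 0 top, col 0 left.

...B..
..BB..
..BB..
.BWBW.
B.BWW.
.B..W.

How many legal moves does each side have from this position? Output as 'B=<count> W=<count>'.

Answer: B=5 W=7

Derivation:
-- B to move --
(2,1): no bracket -> illegal
(2,4): no bracket -> illegal
(2,5): no bracket -> illegal
(3,5): flips 1 -> legal
(4,1): flips 1 -> legal
(4,5): flips 3 -> legal
(5,2): no bracket -> illegal
(5,3): flips 1 -> legal
(5,5): flips 1 -> legal
B mobility = 5
-- W to move --
(0,1): flips 2 -> legal
(0,2): flips 2 -> legal
(0,4): no bracket -> illegal
(1,1): flips 2 -> legal
(1,4): flips 1 -> legal
(2,0): no bracket -> illegal
(2,1): no bracket -> illegal
(2,4): no bracket -> illegal
(3,0): flips 1 -> legal
(4,1): flips 1 -> legal
(5,0): no bracket -> illegal
(5,2): flips 1 -> legal
(5,3): no bracket -> illegal
W mobility = 7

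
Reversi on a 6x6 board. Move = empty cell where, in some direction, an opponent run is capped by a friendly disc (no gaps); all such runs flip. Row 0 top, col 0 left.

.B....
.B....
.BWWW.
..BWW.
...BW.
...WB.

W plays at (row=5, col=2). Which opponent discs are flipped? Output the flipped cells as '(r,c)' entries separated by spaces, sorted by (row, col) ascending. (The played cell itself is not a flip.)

Dir NW: first cell '.' (not opp) -> no flip
Dir N: first cell '.' (not opp) -> no flip
Dir NE: opp run (4,3) capped by W -> flip
Dir W: first cell '.' (not opp) -> no flip
Dir E: first cell 'W' (not opp) -> no flip
Dir SW: edge -> no flip
Dir S: edge -> no flip
Dir SE: edge -> no flip

Answer: (4,3)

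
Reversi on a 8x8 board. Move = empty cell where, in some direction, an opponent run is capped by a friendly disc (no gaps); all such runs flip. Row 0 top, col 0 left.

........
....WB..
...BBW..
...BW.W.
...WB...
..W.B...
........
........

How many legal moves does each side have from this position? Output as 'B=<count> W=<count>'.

Answer: B=9 W=9

Derivation:
-- B to move --
(0,3): no bracket -> illegal
(0,4): flips 1 -> legal
(0,5): flips 1 -> legal
(1,3): flips 1 -> legal
(1,6): no bracket -> illegal
(2,6): flips 1 -> legal
(2,7): no bracket -> illegal
(3,2): flips 1 -> legal
(3,5): flips 2 -> legal
(3,7): no bracket -> illegal
(4,1): no bracket -> illegal
(4,2): flips 1 -> legal
(4,5): flips 1 -> legal
(4,6): no bracket -> illegal
(4,7): no bracket -> illegal
(5,1): no bracket -> illegal
(5,3): flips 1 -> legal
(6,1): no bracket -> illegal
(6,2): no bracket -> illegal
(6,3): no bracket -> illegal
B mobility = 9
-- W to move --
(0,4): no bracket -> illegal
(0,5): flips 1 -> legal
(0,6): no bracket -> illegal
(1,2): flips 1 -> legal
(1,3): flips 2 -> legal
(1,6): flips 1 -> legal
(2,2): flips 2 -> legal
(2,6): no bracket -> illegal
(3,2): flips 2 -> legal
(3,5): no bracket -> illegal
(4,2): no bracket -> illegal
(4,5): flips 1 -> legal
(5,3): no bracket -> illegal
(5,5): no bracket -> illegal
(6,3): no bracket -> illegal
(6,4): flips 2 -> legal
(6,5): flips 1 -> legal
W mobility = 9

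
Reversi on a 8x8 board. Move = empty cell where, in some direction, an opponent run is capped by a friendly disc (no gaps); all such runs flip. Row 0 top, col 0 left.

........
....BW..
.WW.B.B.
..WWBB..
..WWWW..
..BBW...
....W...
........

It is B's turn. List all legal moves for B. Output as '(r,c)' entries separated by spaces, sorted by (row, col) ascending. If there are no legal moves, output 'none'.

Answer: (0,4) (0,6) (1,2) (1,6) (2,3) (3,1) (5,1) (5,5) (5,6) (7,4) (7,5)

Derivation:
(0,4): flips 1 -> legal
(0,5): no bracket -> illegal
(0,6): flips 1 -> legal
(1,0): no bracket -> illegal
(1,1): no bracket -> illegal
(1,2): flips 3 -> legal
(1,3): no bracket -> illegal
(1,6): flips 1 -> legal
(2,0): no bracket -> illegal
(2,3): flips 2 -> legal
(2,5): no bracket -> illegal
(3,0): no bracket -> illegal
(3,1): flips 3 -> legal
(3,6): no bracket -> illegal
(4,1): no bracket -> illegal
(4,6): no bracket -> illegal
(5,1): flips 2 -> legal
(5,5): flips 2 -> legal
(5,6): flips 1 -> legal
(6,3): no bracket -> illegal
(6,5): no bracket -> illegal
(7,3): no bracket -> illegal
(7,4): flips 3 -> legal
(7,5): flips 1 -> legal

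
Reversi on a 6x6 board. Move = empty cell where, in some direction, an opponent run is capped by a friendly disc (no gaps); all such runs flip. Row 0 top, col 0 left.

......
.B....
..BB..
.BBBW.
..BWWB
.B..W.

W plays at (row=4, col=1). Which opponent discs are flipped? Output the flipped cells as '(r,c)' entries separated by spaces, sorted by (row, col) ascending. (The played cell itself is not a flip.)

Dir NW: first cell '.' (not opp) -> no flip
Dir N: opp run (3,1), next='.' -> no flip
Dir NE: opp run (3,2) (2,3), next='.' -> no flip
Dir W: first cell '.' (not opp) -> no flip
Dir E: opp run (4,2) capped by W -> flip
Dir SW: first cell '.' (not opp) -> no flip
Dir S: opp run (5,1), next=edge -> no flip
Dir SE: first cell '.' (not opp) -> no flip

Answer: (4,2)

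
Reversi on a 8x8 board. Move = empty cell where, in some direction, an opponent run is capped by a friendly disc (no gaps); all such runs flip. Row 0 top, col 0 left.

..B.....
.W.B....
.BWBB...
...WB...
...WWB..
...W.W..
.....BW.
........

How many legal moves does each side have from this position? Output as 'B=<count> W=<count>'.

Answer: B=9 W=11

Derivation:
-- B to move --
(0,0): no bracket -> illegal
(0,1): flips 1 -> legal
(1,0): no bracket -> illegal
(1,2): no bracket -> illegal
(2,0): flips 1 -> legal
(3,1): flips 1 -> legal
(3,2): flips 1 -> legal
(3,5): no bracket -> illegal
(4,2): flips 3 -> legal
(4,6): no bracket -> illegal
(5,2): flips 1 -> legal
(5,4): flips 1 -> legal
(5,6): no bracket -> illegal
(5,7): no bracket -> illegal
(6,2): no bracket -> illegal
(6,3): flips 3 -> legal
(6,4): no bracket -> illegal
(6,7): flips 1 -> legal
(7,5): no bracket -> illegal
(7,6): no bracket -> illegal
(7,7): no bracket -> illegal
B mobility = 9
-- W to move --
(0,1): no bracket -> illegal
(0,3): flips 2 -> legal
(0,4): flips 1 -> legal
(1,0): no bracket -> illegal
(1,2): no bracket -> illegal
(1,4): flips 2 -> legal
(1,5): flips 1 -> legal
(2,0): flips 1 -> legal
(2,5): flips 3 -> legal
(3,0): no bracket -> illegal
(3,1): flips 1 -> legal
(3,2): no bracket -> illegal
(3,5): flips 2 -> legal
(3,6): no bracket -> illegal
(4,6): flips 1 -> legal
(5,4): no bracket -> illegal
(5,6): no bracket -> illegal
(6,4): flips 1 -> legal
(7,4): no bracket -> illegal
(7,5): flips 1 -> legal
(7,6): no bracket -> illegal
W mobility = 11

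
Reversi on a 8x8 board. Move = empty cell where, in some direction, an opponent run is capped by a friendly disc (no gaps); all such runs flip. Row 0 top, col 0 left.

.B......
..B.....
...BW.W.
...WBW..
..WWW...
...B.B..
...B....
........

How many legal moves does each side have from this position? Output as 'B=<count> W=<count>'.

-- B to move --
(1,3): no bracket -> illegal
(1,4): flips 1 -> legal
(1,5): no bracket -> illegal
(1,6): no bracket -> illegal
(1,7): flips 3 -> legal
(2,2): flips 2 -> legal
(2,5): flips 1 -> legal
(2,7): no bracket -> illegal
(3,1): flips 1 -> legal
(3,2): flips 1 -> legal
(3,6): flips 1 -> legal
(3,7): no bracket -> illegal
(4,1): no bracket -> illegal
(4,5): no bracket -> illegal
(4,6): no bracket -> illegal
(5,1): no bracket -> illegal
(5,2): flips 1 -> legal
(5,4): flips 1 -> legal
B mobility = 9
-- W to move --
(0,0): no bracket -> illegal
(0,2): no bracket -> illegal
(0,3): no bracket -> illegal
(1,0): no bracket -> illegal
(1,1): no bracket -> illegal
(1,3): flips 1 -> legal
(1,4): no bracket -> illegal
(2,1): no bracket -> illegal
(2,2): flips 1 -> legal
(2,5): flips 1 -> legal
(3,2): no bracket -> illegal
(4,5): no bracket -> illegal
(4,6): no bracket -> illegal
(5,2): no bracket -> illegal
(5,4): no bracket -> illegal
(5,6): no bracket -> illegal
(6,2): flips 1 -> legal
(6,4): flips 1 -> legal
(6,5): no bracket -> illegal
(6,6): flips 1 -> legal
(7,2): no bracket -> illegal
(7,3): flips 2 -> legal
(7,4): no bracket -> illegal
W mobility = 7

Answer: B=9 W=7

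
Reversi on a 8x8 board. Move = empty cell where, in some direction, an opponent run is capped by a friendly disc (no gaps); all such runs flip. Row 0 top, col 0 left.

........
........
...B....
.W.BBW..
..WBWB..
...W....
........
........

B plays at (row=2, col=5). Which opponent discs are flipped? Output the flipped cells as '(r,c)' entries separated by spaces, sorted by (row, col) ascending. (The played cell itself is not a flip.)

Dir NW: first cell '.' (not opp) -> no flip
Dir N: first cell '.' (not opp) -> no flip
Dir NE: first cell '.' (not opp) -> no flip
Dir W: first cell '.' (not opp) -> no flip
Dir E: first cell '.' (not opp) -> no flip
Dir SW: first cell 'B' (not opp) -> no flip
Dir S: opp run (3,5) capped by B -> flip
Dir SE: first cell '.' (not opp) -> no flip

Answer: (3,5)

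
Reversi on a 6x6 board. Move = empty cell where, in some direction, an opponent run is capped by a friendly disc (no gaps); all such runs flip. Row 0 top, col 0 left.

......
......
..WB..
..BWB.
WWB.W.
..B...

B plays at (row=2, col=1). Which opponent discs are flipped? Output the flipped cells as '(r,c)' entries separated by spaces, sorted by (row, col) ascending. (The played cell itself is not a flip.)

Dir NW: first cell '.' (not opp) -> no flip
Dir N: first cell '.' (not opp) -> no flip
Dir NE: first cell '.' (not opp) -> no flip
Dir W: first cell '.' (not opp) -> no flip
Dir E: opp run (2,2) capped by B -> flip
Dir SW: first cell '.' (not opp) -> no flip
Dir S: first cell '.' (not opp) -> no flip
Dir SE: first cell 'B' (not opp) -> no flip

Answer: (2,2)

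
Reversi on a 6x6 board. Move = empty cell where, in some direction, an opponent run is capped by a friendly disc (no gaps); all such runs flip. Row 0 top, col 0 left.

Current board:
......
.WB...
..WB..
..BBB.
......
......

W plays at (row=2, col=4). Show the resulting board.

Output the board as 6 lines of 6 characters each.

Place W at (2,4); scan 8 dirs for brackets.
Dir NW: first cell '.' (not opp) -> no flip
Dir N: first cell '.' (not opp) -> no flip
Dir NE: first cell '.' (not opp) -> no flip
Dir W: opp run (2,3) capped by W -> flip
Dir E: first cell '.' (not opp) -> no flip
Dir SW: opp run (3,3), next='.' -> no flip
Dir S: opp run (3,4), next='.' -> no flip
Dir SE: first cell '.' (not opp) -> no flip
All flips: (2,3)

Answer: ......
.WB...
..WWW.
..BBB.
......
......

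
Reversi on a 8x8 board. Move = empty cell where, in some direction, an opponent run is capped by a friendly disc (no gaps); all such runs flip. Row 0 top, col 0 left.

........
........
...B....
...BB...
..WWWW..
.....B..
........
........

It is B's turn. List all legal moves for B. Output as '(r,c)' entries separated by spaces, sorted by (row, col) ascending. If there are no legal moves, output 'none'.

Answer: (3,5) (5,1) (5,2) (5,3) (5,4) (5,6)

Derivation:
(3,1): no bracket -> illegal
(3,2): no bracket -> illegal
(3,5): flips 1 -> legal
(3,6): no bracket -> illegal
(4,1): no bracket -> illegal
(4,6): no bracket -> illegal
(5,1): flips 1 -> legal
(5,2): flips 1 -> legal
(5,3): flips 1 -> legal
(5,4): flips 1 -> legal
(5,6): flips 1 -> legal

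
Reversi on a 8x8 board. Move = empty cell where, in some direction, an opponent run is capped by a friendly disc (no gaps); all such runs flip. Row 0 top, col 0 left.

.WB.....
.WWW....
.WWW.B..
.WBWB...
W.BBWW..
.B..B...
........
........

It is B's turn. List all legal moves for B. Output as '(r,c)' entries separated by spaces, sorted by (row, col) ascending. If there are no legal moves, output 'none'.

Answer: (0,0) (0,3) (1,0) (1,4) (2,0) (2,4) (3,0) (3,6) (4,6) (5,6)

Derivation:
(0,0): flips 1 -> legal
(0,3): flips 3 -> legal
(0,4): no bracket -> illegal
(1,0): flips 1 -> legal
(1,4): flips 1 -> legal
(2,0): flips 2 -> legal
(2,4): flips 2 -> legal
(3,0): flips 1 -> legal
(3,5): no bracket -> illegal
(3,6): flips 1 -> legal
(4,1): no bracket -> illegal
(4,6): flips 2 -> legal
(5,0): no bracket -> illegal
(5,3): no bracket -> illegal
(5,5): no bracket -> illegal
(5,6): flips 1 -> legal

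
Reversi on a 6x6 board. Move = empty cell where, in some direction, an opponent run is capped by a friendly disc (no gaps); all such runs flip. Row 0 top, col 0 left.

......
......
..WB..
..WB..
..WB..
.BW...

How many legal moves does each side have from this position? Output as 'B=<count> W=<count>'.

-- B to move --
(1,1): flips 1 -> legal
(1,2): no bracket -> illegal
(1,3): no bracket -> illegal
(2,1): flips 2 -> legal
(3,1): flips 1 -> legal
(4,1): flips 2 -> legal
(5,3): flips 1 -> legal
B mobility = 5
-- W to move --
(1,2): no bracket -> illegal
(1,3): no bracket -> illegal
(1,4): flips 1 -> legal
(2,4): flips 2 -> legal
(3,4): flips 2 -> legal
(4,0): no bracket -> illegal
(4,1): no bracket -> illegal
(4,4): flips 2 -> legal
(5,0): flips 1 -> legal
(5,3): no bracket -> illegal
(5,4): flips 1 -> legal
W mobility = 6

Answer: B=5 W=6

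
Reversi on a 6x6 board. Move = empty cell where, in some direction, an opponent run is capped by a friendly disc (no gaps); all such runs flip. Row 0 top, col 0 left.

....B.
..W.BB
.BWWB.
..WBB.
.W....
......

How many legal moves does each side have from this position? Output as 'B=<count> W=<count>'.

-- B to move --
(0,1): flips 2 -> legal
(0,2): no bracket -> illegal
(0,3): flips 1 -> legal
(1,1): flips 1 -> legal
(1,3): flips 1 -> legal
(3,0): no bracket -> illegal
(3,1): flips 1 -> legal
(4,0): no bracket -> illegal
(4,2): no bracket -> illegal
(4,3): flips 1 -> legal
(5,0): flips 3 -> legal
(5,1): no bracket -> illegal
(5,2): no bracket -> illegal
B mobility = 7
-- W to move --
(0,3): no bracket -> illegal
(0,5): flips 1 -> legal
(1,0): flips 1 -> legal
(1,1): no bracket -> illegal
(1,3): no bracket -> illegal
(2,0): flips 1 -> legal
(2,5): flips 1 -> legal
(3,0): flips 1 -> legal
(3,1): no bracket -> illegal
(3,5): flips 2 -> legal
(4,2): no bracket -> illegal
(4,3): flips 1 -> legal
(4,4): flips 1 -> legal
(4,5): flips 1 -> legal
W mobility = 9

Answer: B=7 W=9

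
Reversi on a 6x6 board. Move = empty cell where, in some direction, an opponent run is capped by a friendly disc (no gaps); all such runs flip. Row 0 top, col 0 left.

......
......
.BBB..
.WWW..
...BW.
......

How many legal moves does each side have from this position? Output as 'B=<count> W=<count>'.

Answer: B=5 W=8

Derivation:
-- B to move --
(2,0): no bracket -> illegal
(2,4): no bracket -> illegal
(3,0): no bracket -> illegal
(3,4): no bracket -> illegal
(3,5): no bracket -> illegal
(4,0): flips 1 -> legal
(4,1): flips 2 -> legal
(4,2): flips 1 -> legal
(4,5): flips 1 -> legal
(5,3): no bracket -> illegal
(5,4): no bracket -> illegal
(5,5): flips 2 -> legal
B mobility = 5
-- W to move --
(1,0): flips 1 -> legal
(1,1): flips 2 -> legal
(1,2): flips 1 -> legal
(1,3): flips 2 -> legal
(1,4): flips 1 -> legal
(2,0): no bracket -> illegal
(2,4): no bracket -> illegal
(3,0): no bracket -> illegal
(3,4): no bracket -> illegal
(4,2): flips 1 -> legal
(5,2): no bracket -> illegal
(5,3): flips 1 -> legal
(5,4): flips 1 -> legal
W mobility = 8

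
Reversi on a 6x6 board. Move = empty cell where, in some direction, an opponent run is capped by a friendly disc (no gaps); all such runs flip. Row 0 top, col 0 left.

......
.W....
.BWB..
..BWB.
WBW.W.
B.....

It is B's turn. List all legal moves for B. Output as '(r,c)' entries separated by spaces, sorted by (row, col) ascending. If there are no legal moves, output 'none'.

Answer: (0,1) (1,2) (3,0) (4,3) (5,2) (5,4)

Derivation:
(0,0): no bracket -> illegal
(0,1): flips 1 -> legal
(0,2): no bracket -> illegal
(1,0): no bracket -> illegal
(1,2): flips 1 -> legal
(1,3): no bracket -> illegal
(2,0): no bracket -> illegal
(2,4): no bracket -> illegal
(3,0): flips 1 -> legal
(3,1): no bracket -> illegal
(3,5): no bracket -> illegal
(4,3): flips 2 -> legal
(4,5): no bracket -> illegal
(5,1): no bracket -> illegal
(5,2): flips 1 -> legal
(5,3): no bracket -> illegal
(5,4): flips 1 -> legal
(5,5): no bracket -> illegal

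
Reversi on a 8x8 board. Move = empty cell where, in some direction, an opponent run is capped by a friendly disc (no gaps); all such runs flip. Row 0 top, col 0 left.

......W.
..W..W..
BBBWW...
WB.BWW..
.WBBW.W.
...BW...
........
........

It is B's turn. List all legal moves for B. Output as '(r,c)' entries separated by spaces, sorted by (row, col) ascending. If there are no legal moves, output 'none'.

(0,1): no bracket -> illegal
(0,2): flips 1 -> legal
(0,3): flips 1 -> legal
(0,4): no bracket -> illegal
(0,5): no bracket -> illegal
(0,7): no bracket -> illegal
(1,1): no bracket -> illegal
(1,3): flips 1 -> legal
(1,4): no bracket -> illegal
(1,6): no bracket -> illegal
(1,7): no bracket -> illegal
(2,5): flips 3 -> legal
(2,6): flips 2 -> legal
(3,2): no bracket -> illegal
(3,6): flips 2 -> legal
(3,7): no bracket -> illegal
(4,0): flips 2 -> legal
(4,5): flips 1 -> legal
(4,7): no bracket -> illegal
(5,0): no bracket -> illegal
(5,1): flips 1 -> legal
(5,2): no bracket -> illegal
(5,5): flips 2 -> legal
(5,6): no bracket -> illegal
(5,7): no bracket -> illegal
(6,3): no bracket -> illegal
(6,4): no bracket -> illegal
(6,5): flips 1 -> legal

Answer: (0,2) (0,3) (1,3) (2,5) (2,6) (3,6) (4,0) (4,5) (5,1) (5,5) (6,5)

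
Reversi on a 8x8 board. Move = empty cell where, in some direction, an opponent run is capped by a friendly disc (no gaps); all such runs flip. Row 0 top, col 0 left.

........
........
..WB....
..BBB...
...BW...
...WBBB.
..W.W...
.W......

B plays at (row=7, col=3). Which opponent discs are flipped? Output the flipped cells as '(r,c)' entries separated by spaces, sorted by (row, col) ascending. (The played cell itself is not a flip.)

Answer: (6,4)

Derivation:
Dir NW: opp run (6,2), next='.' -> no flip
Dir N: first cell '.' (not opp) -> no flip
Dir NE: opp run (6,4) capped by B -> flip
Dir W: first cell '.' (not opp) -> no flip
Dir E: first cell '.' (not opp) -> no flip
Dir SW: edge -> no flip
Dir S: edge -> no flip
Dir SE: edge -> no flip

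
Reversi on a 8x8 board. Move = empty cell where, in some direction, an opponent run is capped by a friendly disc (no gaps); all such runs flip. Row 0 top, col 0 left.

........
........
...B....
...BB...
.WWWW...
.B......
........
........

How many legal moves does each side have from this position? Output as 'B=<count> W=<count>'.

-- B to move --
(3,0): no bracket -> illegal
(3,1): flips 1 -> legal
(3,2): no bracket -> illegal
(3,5): no bracket -> illegal
(4,0): no bracket -> illegal
(4,5): no bracket -> illegal
(5,0): no bracket -> illegal
(5,2): flips 1 -> legal
(5,3): flips 1 -> legal
(5,4): flips 1 -> legal
(5,5): flips 1 -> legal
B mobility = 5
-- W to move --
(1,2): no bracket -> illegal
(1,3): flips 2 -> legal
(1,4): no bracket -> illegal
(2,2): flips 1 -> legal
(2,4): flips 2 -> legal
(2,5): flips 1 -> legal
(3,2): no bracket -> illegal
(3,5): no bracket -> illegal
(4,0): no bracket -> illegal
(4,5): no bracket -> illegal
(5,0): no bracket -> illegal
(5,2): no bracket -> illegal
(6,0): flips 1 -> legal
(6,1): flips 1 -> legal
(6,2): no bracket -> illegal
W mobility = 6

Answer: B=5 W=6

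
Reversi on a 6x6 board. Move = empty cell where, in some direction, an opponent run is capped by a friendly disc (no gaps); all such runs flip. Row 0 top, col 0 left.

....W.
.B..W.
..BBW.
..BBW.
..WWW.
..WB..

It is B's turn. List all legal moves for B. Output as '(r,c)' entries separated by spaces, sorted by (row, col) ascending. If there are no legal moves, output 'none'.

Answer: (0,5) (1,5) (2,5) (3,1) (3,5) (4,5) (5,1) (5,4) (5,5)

Derivation:
(0,3): no bracket -> illegal
(0,5): flips 1 -> legal
(1,3): no bracket -> illegal
(1,5): flips 1 -> legal
(2,5): flips 1 -> legal
(3,1): flips 1 -> legal
(3,5): flips 2 -> legal
(4,1): no bracket -> illegal
(4,5): flips 1 -> legal
(5,1): flips 2 -> legal
(5,4): flips 1 -> legal
(5,5): flips 1 -> legal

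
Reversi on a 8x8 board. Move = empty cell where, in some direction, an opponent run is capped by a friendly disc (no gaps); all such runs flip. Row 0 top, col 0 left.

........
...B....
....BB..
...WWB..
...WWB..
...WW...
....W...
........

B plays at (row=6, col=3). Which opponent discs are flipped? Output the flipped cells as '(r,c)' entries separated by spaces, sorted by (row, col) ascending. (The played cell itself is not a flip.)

Dir NW: first cell '.' (not opp) -> no flip
Dir N: opp run (5,3) (4,3) (3,3), next='.' -> no flip
Dir NE: opp run (5,4) capped by B -> flip
Dir W: first cell '.' (not opp) -> no flip
Dir E: opp run (6,4), next='.' -> no flip
Dir SW: first cell '.' (not opp) -> no flip
Dir S: first cell '.' (not opp) -> no flip
Dir SE: first cell '.' (not opp) -> no flip

Answer: (5,4)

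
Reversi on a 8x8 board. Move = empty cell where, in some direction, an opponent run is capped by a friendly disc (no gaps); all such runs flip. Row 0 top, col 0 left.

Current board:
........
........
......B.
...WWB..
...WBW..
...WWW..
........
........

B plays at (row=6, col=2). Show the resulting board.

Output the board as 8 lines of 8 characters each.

Place B at (6,2); scan 8 dirs for brackets.
Dir NW: first cell '.' (not opp) -> no flip
Dir N: first cell '.' (not opp) -> no flip
Dir NE: opp run (5,3) capped by B -> flip
Dir W: first cell '.' (not opp) -> no flip
Dir E: first cell '.' (not opp) -> no flip
Dir SW: first cell '.' (not opp) -> no flip
Dir S: first cell '.' (not opp) -> no flip
Dir SE: first cell '.' (not opp) -> no flip
All flips: (5,3)

Answer: ........
........
......B.
...WWB..
...WBW..
...BWW..
..B.....
........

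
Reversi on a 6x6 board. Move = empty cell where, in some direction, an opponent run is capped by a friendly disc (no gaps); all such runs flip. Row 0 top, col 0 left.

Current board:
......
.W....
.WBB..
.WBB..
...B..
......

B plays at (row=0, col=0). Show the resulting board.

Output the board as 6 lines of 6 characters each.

Answer: B.....
.B....
.WBB..
.WBB..
...B..
......

Derivation:
Place B at (0,0); scan 8 dirs for brackets.
Dir NW: edge -> no flip
Dir N: edge -> no flip
Dir NE: edge -> no flip
Dir W: edge -> no flip
Dir E: first cell '.' (not opp) -> no flip
Dir SW: edge -> no flip
Dir S: first cell '.' (not opp) -> no flip
Dir SE: opp run (1,1) capped by B -> flip
All flips: (1,1)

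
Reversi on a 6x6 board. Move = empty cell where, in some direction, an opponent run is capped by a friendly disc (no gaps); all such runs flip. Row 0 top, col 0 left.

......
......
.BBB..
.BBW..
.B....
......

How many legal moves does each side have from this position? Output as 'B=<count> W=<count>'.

Answer: B=3 W=3

Derivation:
-- B to move --
(2,4): no bracket -> illegal
(3,4): flips 1 -> legal
(4,2): no bracket -> illegal
(4,3): flips 1 -> legal
(4,4): flips 1 -> legal
B mobility = 3
-- W to move --
(1,0): no bracket -> illegal
(1,1): flips 1 -> legal
(1,2): no bracket -> illegal
(1,3): flips 1 -> legal
(1,4): no bracket -> illegal
(2,0): no bracket -> illegal
(2,4): no bracket -> illegal
(3,0): flips 2 -> legal
(3,4): no bracket -> illegal
(4,0): no bracket -> illegal
(4,2): no bracket -> illegal
(4,3): no bracket -> illegal
(5,0): no bracket -> illegal
(5,1): no bracket -> illegal
(5,2): no bracket -> illegal
W mobility = 3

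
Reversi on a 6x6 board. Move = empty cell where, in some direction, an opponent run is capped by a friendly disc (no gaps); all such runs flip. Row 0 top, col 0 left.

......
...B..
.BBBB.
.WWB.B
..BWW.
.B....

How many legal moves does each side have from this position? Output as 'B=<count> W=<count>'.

Answer: B=8 W=10

Derivation:
-- B to move --
(2,0): flips 1 -> legal
(3,0): flips 2 -> legal
(3,4): no bracket -> illegal
(4,0): flips 1 -> legal
(4,1): flips 2 -> legal
(4,5): flips 2 -> legal
(5,2): no bracket -> illegal
(5,3): flips 2 -> legal
(5,4): flips 2 -> legal
(5,5): flips 1 -> legal
B mobility = 8
-- W to move --
(0,2): no bracket -> illegal
(0,3): flips 3 -> legal
(0,4): flips 2 -> legal
(1,0): flips 1 -> legal
(1,1): flips 3 -> legal
(1,2): flips 1 -> legal
(1,4): flips 1 -> legal
(1,5): no bracket -> illegal
(2,0): no bracket -> illegal
(2,5): no bracket -> illegal
(3,0): no bracket -> illegal
(3,4): flips 1 -> legal
(4,0): no bracket -> illegal
(4,1): flips 1 -> legal
(4,5): no bracket -> illegal
(5,0): no bracket -> illegal
(5,2): flips 1 -> legal
(5,3): flips 1 -> legal
W mobility = 10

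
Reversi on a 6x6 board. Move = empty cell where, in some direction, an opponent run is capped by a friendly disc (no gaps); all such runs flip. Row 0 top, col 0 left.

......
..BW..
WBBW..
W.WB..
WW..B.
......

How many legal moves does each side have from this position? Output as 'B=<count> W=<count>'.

-- B to move --
(0,2): no bracket -> illegal
(0,3): flips 2 -> legal
(0,4): flips 1 -> legal
(1,0): no bracket -> illegal
(1,1): no bracket -> illegal
(1,4): flips 1 -> legal
(2,4): flips 1 -> legal
(3,1): flips 1 -> legal
(3,4): flips 1 -> legal
(4,2): flips 1 -> legal
(4,3): flips 1 -> legal
(5,0): no bracket -> illegal
(5,1): no bracket -> illegal
(5,2): no bracket -> illegal
B mobility = 8
-- W to move --
(0,1): flips 1 -> legal
(0,2): flips 2 -> legal
(0,3): flips 2 -> legal
(1,0): flips 1 -> legal
(1,1): flips 1 -> legal
(2,4): no bracket -> illegal
(3,1): flips 1 -> legal
(3,4): flips 1 -> legal
(3,5): no bracket -> illegal
(4,2): no bracket -> illegal
(4,3): flips 1 -> legal
(4,5): no bracket -> illegal
(5,3): no bracket -> illegal
(5,4): no bracket -> illegal
(5,5): no bracket -> illegal
W mobility = 8

Answer: B=8 W=8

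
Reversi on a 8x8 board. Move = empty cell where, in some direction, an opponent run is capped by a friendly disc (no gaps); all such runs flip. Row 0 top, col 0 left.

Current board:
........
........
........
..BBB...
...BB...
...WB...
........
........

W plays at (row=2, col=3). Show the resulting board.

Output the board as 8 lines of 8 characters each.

Answer: ........
........
...W....
..BWB...
...WB...
...WB...
........
........

Derivation:
Place W at (2,3); scan 8 dirs for brackets.
Dir NW: first cell '.' (not opp) -> no flip
Dir N: first cell '.' (not opp) -> no flip
Dir NE: first cell '.' (not opp) -> no flip
Dir W: first cell '.' (not opp) -> no flip
Dir E: first cell '.' (not opp) -> no flip
Dir SW: opp run (3,2), next='.' -> no flip
Dir S: opp run (3,3) (4,3) capped by W -> flip
Dir SE: opp run (3,4), next='.' -> no flip
All flips: (3,3) (4,3)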